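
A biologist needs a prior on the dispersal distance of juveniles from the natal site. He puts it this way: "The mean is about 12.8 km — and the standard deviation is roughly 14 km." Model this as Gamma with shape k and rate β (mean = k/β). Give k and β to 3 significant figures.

For Gamma(k, rate β): mean = k/β, variance = k/β², so CV = 1/√k.
CV = SD/mean = 14/12.8 = 1.094, hence k = 1/CV² = 0.836.
Then β = k/mean = 0.836/12.8 = 0.0653.

k ≈ 0.836, β ≈ 0.0653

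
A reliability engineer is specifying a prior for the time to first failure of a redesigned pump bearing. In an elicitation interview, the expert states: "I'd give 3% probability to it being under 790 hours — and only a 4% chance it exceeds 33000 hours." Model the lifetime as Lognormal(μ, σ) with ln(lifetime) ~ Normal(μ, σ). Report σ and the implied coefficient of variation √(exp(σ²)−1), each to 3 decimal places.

σ ≈ 1.028, CV ≈ 1.370

If T ~ Lognormal(μ,σ) then ln T ~ Normal(μ,σ), so the p-quantile of ln T is μ + z_p·σ.
ln(790) = 6.672 and ln(33000) = 10.4; z_{0.03} = -1.881, z_{0.96} = 1.751.
σ = (10.4 − 6.672)/(1.751 − (-1.881)) = 1.028.
μ = 6.672 − (-1.881)·1.028 = 8.605.
CV = √(exp(σ²)−1) = √(exp(1.0563)−1) = 1.370.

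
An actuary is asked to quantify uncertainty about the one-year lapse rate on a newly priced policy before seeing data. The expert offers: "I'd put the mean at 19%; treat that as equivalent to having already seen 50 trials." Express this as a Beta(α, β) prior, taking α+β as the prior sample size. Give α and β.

α = 9.5, β = 40.5

Under the effective-sample-size interpretation, Beta(α, β) has prior mean α/(α+β) and prior sample size α+β.
So α+β = 50 and α/(α+β) = 0.19, giving α = 0.19·50 = 9.5 and β = 50 − 9.5 = 40.5.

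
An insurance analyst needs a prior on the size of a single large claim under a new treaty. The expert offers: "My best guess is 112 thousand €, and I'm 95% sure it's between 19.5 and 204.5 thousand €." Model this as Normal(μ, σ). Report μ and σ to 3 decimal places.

A symmetric 95% interval runs μ ± z·σ with z = 1.96.
Half-width = 92.5, so σ = 92.5/1.96 = 47.195.
μ is the stated best guess, 112.000.

μ = 112.000, σ = 47.195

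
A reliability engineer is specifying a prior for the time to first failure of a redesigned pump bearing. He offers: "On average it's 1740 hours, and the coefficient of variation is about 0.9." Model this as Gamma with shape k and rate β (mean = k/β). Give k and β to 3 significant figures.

For Gamma(k, rate β): mean = k/β, variance = k/β², so CV = 1/√k.
CV = 0.9, hence k = 1/CV² = 1.23.
Then β = k/mean = 1.23/1740 = 0.00071.

k ≈ 1.23, β ≈ 0.00071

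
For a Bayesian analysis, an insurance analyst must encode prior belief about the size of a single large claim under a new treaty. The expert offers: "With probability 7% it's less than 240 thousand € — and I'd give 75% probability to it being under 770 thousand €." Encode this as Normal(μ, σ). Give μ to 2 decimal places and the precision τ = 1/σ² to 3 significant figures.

The p-quantile of Normal(μ,σ) is μ + z_p·σ, with z_{0.07} = -1.476 and z_{0.75} = 0.6745.
Eliminate σ: μ = (z₂·x₁ − z₁·x₂)/(z₂ − z₁) = (0.6745·240 − (-1.476)·770)/2.15 = 603.75.
Then σ = (x₂ − x₁)/(z₂ − z₁) = (770 − 240)/2.15 = 246.48.
Precision τ = 1/σ² = 1/246.5² = 1.65e-05.

μ = 603.75, τ = 1.65e-05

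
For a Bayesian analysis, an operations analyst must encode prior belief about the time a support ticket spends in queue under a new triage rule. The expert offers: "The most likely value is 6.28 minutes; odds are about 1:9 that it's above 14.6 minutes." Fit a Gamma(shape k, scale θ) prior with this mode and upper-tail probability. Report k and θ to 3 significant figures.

k ≈ 3.7, θ ≈ 2.32

Gamma(k,θ) with k>1 has mode (k−1)θ, so θ = 6.28/(k−1).
Need P(X < 14.6) = 0.9 with θ tied to k this way. Start at k = 2, θ = 6.28: P(X<14.6) ≈ 0.675.
Too low — raise k to concentrate. Iterating converges to k ≈ 3.7.
Then θ = 6.28/(3.7−1) ≈ 2.32.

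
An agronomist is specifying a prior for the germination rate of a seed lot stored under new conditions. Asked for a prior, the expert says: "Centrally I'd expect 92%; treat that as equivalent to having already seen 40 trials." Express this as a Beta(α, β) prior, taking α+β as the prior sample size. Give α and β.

α = 36.8, β = 3.2

Under the effective-sample-size interpretation, Beta(α, β) has prior mean α/(α+β) and prior sample size α+β.
So α+β = 40 and α/(α+β) = 0.92, giving α = 0.92·40 = 36.8 and β = 40 − 36.8 = 3.2.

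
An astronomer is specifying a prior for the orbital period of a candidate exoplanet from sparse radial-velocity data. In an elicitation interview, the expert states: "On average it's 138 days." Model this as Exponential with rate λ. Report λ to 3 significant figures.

Exponential mean = 1/λ, so λ = 1/138.0 = 0.00725.

λ ≈ 0.00725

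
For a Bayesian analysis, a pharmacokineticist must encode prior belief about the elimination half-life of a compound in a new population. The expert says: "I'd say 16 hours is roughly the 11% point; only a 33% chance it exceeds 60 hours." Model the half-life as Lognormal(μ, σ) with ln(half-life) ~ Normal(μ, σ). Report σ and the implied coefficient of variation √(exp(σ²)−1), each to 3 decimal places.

σ ≈ 0.793, CV ≈ 0.936

If T ~ Lognormal(μ,σ) then ln T ~ Normal(μ,σ), so the p-quantile of ln T is μ + z_p·σ.
ln(16) = 2.773 and ln(60) = 4.094; z_{0.11} = -1.227, z_{0.67} = 0.4399.
σ = (4.094 − 2.773)/(0.4399 − (-1.227)) = 0.793.
μ = 2.773 − (-1.227)·0.793 = 3.745.
CV = √(exp(σ²)−1) = √(exp(0.6291)−1) = 0.936.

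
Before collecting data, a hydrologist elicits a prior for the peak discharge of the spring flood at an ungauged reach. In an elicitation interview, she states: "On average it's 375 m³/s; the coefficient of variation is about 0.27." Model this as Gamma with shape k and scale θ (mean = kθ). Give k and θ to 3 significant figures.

For Gamma(k, scale θ): mean = kθ, variance = kθ², so CV = 1/√k.
CV = 0.27, hence k = 1/CV² = 13.7.
Then θ = mean/k = 375/13.7 = 27.3.

k ≈ 13.7, θ ≈ 27.3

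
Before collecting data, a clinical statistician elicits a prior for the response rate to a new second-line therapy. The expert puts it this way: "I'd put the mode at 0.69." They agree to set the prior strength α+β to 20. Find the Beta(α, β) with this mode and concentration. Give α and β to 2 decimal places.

α = 13.42, β = 6.58

For α,β > 1 the Beta mode is (α−1)/(α+β−2). With α+β = 20, the mode is (α−1)/18.
Set (α−1)/18 = 0.69 → α = 1 + 0.69·18 = 13.42.
β = 20 − α = 6.58.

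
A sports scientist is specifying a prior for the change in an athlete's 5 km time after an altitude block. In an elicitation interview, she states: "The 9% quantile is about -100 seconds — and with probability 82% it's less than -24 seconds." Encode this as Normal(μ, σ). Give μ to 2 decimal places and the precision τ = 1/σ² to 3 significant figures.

The p-quantile of Normal(μ,σ) is μ + z_p·σ, with z_{0.09} = -1.341 and z_{0.82} = 0.9154.
Eliminate σ: μ = (z₂·x₁ − z₁·x₂)/(z₂ − z₁) = (0.9154·-100 − (-1.341)·-24)/2.256 = -54.84.
Then σ = (x₂ − x₁)/(z₂ − z₁) = (-24 − -100)/2.256 = 33.69.
Precision τ = 1/σ² = 1/33.69² = 0.000881.

μ = -54.84, τ = 0.000881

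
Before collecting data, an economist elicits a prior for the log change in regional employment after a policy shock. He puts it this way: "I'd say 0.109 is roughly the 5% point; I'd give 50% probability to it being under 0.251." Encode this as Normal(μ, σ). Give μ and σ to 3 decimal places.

For Normal(μ,σ), the p-quantile is μ + z_p·σ. Here z_{0.05} = -1.645, z_{0.5} = 0.
So 0.109 = μ − 1.645σ and 0.251 = μ + 0σ.
Subtracting: σ = (0.251 − 0.109)/(0 − (-1.645)) = 0.086.
Then μ = 0.109 − (-1.645)·0.086 = 0.251.

μ = 0.251, σ = 0.086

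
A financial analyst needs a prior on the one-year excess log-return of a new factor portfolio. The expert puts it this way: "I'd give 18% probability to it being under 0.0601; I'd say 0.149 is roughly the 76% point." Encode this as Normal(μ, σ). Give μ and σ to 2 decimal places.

μ = 0.11, σ = 0.05

The p-quantile of Normal(μ,σ) is μ + z_p·σ, with z_{0.18} = -0.9154 and z_{0.76} = 0.7063.
Eliminate σ: μ = (z₂·x₁ − z₁·x₂)/(z₂ − z₁) = (0.7063·0.0601 − (-0.9154)·0.149)/1.622 = 0.11.
Then σ = (x₂ − x₁)/(z₂ − z₁) = (0.149 − 0.0601)/1.622 = 0.05.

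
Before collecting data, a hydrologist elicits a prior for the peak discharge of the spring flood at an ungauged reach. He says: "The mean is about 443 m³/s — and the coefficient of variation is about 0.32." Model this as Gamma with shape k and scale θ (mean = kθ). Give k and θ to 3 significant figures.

k ≈ 9.77, θ ≈ 45.4

For Gamma(k, scale θ): mean = kθ, variance = kθ², so CV = 1/√k.
CV = 0.32, hence k = 1/CV² = 9.77.
Then θ = mean/k = 443/9.77 = 45.4.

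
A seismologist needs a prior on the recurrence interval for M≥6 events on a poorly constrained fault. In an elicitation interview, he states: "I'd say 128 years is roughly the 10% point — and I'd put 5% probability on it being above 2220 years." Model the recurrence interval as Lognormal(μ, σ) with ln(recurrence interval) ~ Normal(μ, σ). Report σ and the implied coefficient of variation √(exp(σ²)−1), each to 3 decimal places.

σ ≈ 0.975, CV ≈ 1.260

If T ~ Lognormal(μ,σ) then ln T ~ Normal(μ,σ), so the p-quantile of ln T is μ + z_p·σ.
ln(128) = 4.852 and ln(2220) = 7.705; z_{0.1} = -1.282, z_{0.95} = 1.645.
σ = (7.705 − 4.852)/(1.645 − (-1.282)) = 0.975.
μ = 4.852 − (-1.282)·0.975 = 6.102.
CV = √(exp(σ²)−1) = √(exp(0.9506)−1) = 1.260.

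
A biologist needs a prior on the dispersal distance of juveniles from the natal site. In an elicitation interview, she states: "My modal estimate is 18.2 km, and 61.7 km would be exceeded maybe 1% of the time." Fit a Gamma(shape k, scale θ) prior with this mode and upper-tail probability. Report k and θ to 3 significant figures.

k ≈ 3.93, θ ≈ 6.21

Gamma(k,θ) with k>1 has mode (k−1)θ, so θ = 18.2/(k−1).
Need P(X < 61.7) = 0.99 with θ tied to k this way. Start at k = 2, θ = 18.2: P(X<61.7) ≈ 0.852.
Too low — raise k to concentrate. Iterating converges to k ≈ 3.93.
Then θ = 18.2/(3.93−1) ≈ 6.21.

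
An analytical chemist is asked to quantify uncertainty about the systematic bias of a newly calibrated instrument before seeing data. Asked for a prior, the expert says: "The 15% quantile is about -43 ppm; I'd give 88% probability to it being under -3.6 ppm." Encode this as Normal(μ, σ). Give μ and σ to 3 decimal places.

For Normal(μ,σ), the p-quantile is μ + z_p·σ. Here z_{0.15} = -1.036, z_{0.88} = 1.175.
So -43 = μ − 1.036σ and -3.6 = μ + 1.175σ.
Subtracting: σ = (-3.6 − -43)/(1.175 − (-1.036)) = 17.817.
Then μ = -43 − (-1.036)·17.817 = -24.534.

μ = -24.534, σ = 17.817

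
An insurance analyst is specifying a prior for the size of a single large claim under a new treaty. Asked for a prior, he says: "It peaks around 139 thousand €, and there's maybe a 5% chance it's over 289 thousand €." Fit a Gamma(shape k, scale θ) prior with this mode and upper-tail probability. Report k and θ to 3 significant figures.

Gamma(k,θ) with k>1 has mode (k−1)θ, so θ = 139/(k−1).
Need P(X < 289) = 0.95 with θ tied to k this way. Start at k = 2, θ = 139: P(X<289) ≈ 0.615.
Too low — raise k to concentrate. Iterating converges to k ≈ 6.16.
Then θ = 139/(6.16−1) ≈ 26.9.

k ≈ 6.16, θ ≈ 26.9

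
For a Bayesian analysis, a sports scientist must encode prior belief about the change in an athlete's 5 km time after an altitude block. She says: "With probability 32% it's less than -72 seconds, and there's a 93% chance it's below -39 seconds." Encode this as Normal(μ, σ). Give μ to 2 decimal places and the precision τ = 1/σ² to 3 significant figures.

The p-quantile of Normal(μ,σ) is μ + z_p·σ, with z_{0.32} = -0.4677 and z_{0.93} = 1.476.
Eliminate σ: μ = (z₂·x₁ − z₁·x₂)/(z₂ − z₁) = (1.476·-72 − (-0.4677)·-39)/1.943 = -64.06.
Then σ = (x₂ − x₁)/(z₂ − z₁) = (-39 − -72)/1.943 = 16.98.
Precision τ = 1/σ² = 1/16.98² = 0.00347.

μ = -64.06, τ = 0.00347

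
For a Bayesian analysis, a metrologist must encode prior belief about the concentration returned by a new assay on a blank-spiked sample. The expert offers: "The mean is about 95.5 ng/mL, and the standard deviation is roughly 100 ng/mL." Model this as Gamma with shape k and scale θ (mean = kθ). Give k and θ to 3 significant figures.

k ≈ 0.912, θ ≈ 105

For Gamma(k, scale θ): mean = kθ, variance = kθ², so CV = 1/√k.
CV = SD/mean = 100/95.5 = 1.047, hence k = 1/CV² = 0.912.
Then θ = mean/k = 95.5/0.912 = 105.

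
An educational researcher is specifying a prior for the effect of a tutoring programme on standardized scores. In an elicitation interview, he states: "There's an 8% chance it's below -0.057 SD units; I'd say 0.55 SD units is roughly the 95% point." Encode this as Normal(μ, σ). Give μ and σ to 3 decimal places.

μ = 0.223, σ = 0.199

For Normal(μ,σ), the p-quantile is μ + z_p·σ. Here z_{0.08} = -1.405, z_{0.95} = 1.645.
So -0.057 = μ − 1.405σ and 0.55 = μ + 1.645σ.
Subtracting: σ = (0.55 − -0.057)/(1.645 − (-1.405)) = 0.199.
Then μ = -0.057 − (-1.405)·0.199 = 0.223.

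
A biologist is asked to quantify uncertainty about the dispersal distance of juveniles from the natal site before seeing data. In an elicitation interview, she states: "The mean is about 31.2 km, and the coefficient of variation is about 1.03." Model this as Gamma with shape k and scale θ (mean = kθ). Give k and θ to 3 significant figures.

For Gamma(k, scale θ): mean = kθ, variance = kθ², so CV = 1/√k.
CV = 1.03, hence k = 1/CV² = 0.943.
Then θ = mean/k = 31.2/0.943 = 33.1.

k ≈ 0.943, θ ≈ 33.1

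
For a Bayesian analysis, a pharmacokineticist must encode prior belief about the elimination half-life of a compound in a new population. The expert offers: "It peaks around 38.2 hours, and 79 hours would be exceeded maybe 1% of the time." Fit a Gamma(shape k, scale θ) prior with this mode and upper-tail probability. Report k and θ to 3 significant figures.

Gamma(k,θ) with k>1 has mode (k−1)θ, so θ = 38.2/(k−1).
Need P(X < 79) = 0.99 with θ tied to k this way. Start at k = 2, θ = 38.2: P(X<79) ≈ 0.612.
Too low — raise k to concentrate. Iterating converges to k ≈ 10.2.
Then θ = 38.2/(10.2−1) ≈ 4.13.

k ≈ 10.2, θ ≈ 4.13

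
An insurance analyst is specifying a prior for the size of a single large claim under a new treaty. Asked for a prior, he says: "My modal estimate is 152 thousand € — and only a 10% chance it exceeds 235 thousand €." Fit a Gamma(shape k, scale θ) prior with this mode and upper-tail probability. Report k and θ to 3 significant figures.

k ≈ 10.8, θ ≈ 15.4

Gamma(k,θ) with k>1 has mode (k−1)θ, so θ = 152/(k−1).
Need P(X < 235) = 0.9 with θ tied to k this way. Start at k = 2, θ = 152: P(X<235) ≈ 0.457.
Too low — raise k to concentrate. Iterating converges to k ≈ 10.8.
Then θ = 152/(10.8−1) ≈ 15.4.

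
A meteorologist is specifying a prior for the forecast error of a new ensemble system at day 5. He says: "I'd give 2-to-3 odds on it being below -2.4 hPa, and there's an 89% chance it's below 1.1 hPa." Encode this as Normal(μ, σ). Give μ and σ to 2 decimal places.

μ = -1.80, σ = 2.37

For Normal(μ,σ), the p-quantile is μ + z_p·σ. Here z_{0.4} = -0.2533, z_{0.89} = 1.227.
So -2.4 = μ − 0.2533σ and 1.1 = μ + 1.227σ.
Subtracting: σ = (1.1 − -2.4)/(1.227 − (-0.2533)) = 2.37.
Then μ = -2.4 − (-0.2533)·2.37 = -1.80.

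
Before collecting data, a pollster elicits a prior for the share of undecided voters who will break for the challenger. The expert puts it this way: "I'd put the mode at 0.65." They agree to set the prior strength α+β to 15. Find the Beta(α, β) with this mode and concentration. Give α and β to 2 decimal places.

For α,β > 1 the Beta mode is (α−1)/(α+β−2). With α+β = 15, the mode is (α−1)/13.
Set (α−1)/13 = 0.65 → α = 1 + 0.65·13 = 9.45.
β = 15 − α = 5.55.

α = 9.45, β = 5.55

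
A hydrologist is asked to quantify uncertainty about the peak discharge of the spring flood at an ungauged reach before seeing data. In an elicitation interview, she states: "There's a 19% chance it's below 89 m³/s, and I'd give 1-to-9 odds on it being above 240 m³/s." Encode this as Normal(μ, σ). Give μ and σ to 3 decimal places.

μ = 150.387, σ = 69.925

For Normal(μ,σ), the p-quantile is μ + z_p·σ. Here z_{0.19} = -0.8779, z_{0.9} = 1.282.
So 89 = μ − 0.8779σ and 240 = μ + 1.282σ.
Subtracting: σ = (240 − 89)/(1.282 − (-0.8779)) = 69.925.
Then μ = 89 − (-0.8779)·69.925 = 150.387.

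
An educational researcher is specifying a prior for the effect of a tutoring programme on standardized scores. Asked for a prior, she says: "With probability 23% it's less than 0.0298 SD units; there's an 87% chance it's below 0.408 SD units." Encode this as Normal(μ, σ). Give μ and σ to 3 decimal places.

The p-quantile of Normal(μ,σ) is μ + z_p·σ, with z_{0.23} = -0.7388 and z_{0.87} = 1.126.
Eliminate σ: μ = (z₂·x₁ − z₁·x₂)/(z₂ − z₁) = (1.126·0.0298 − (-0.7388)·0.408)/1.865 = 0.180.
Then σ = (x₂ − x₁)/(z₂ − z₁) = (0.408 − 0.0298)/1.865 = 0.203.

μ = 0.180, σ = 0.203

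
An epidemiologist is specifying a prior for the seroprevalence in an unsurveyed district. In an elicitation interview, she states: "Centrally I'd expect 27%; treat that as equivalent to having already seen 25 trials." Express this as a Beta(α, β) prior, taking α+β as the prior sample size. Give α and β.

α = 6.75, β = 18.25

Under the effective-sample-size interpretation, Beta(α, β) has prior mean α/(α+β) and prior sample size α+β.
So α+β = 25 and α/(α+β) = 0.27, giving α = 0.27·25 = 6.75 and β = 25 − 6.75 = 18.25.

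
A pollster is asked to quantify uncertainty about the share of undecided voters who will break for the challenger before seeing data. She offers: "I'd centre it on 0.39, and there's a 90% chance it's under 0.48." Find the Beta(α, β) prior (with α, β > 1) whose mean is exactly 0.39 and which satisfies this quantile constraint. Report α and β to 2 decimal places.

With mean 0.39 fixed, write α = 0.39s, β = 0.61s where s = α+β.
Need P(θ < 0.48) = 0.9 under Beta(0.39s, 0.61s). Normal approximation: (q−m)/√(m(1−m)/s) ≈ z_{0.9} = 1.28, so s ≈ 0.39·0.61·(1.28)²/(0.48−0.39)² = 48.2.
At s = 48.2: P(θ<0.48) ≈ 0.898. Adjusting to match 0.9 gives s ≈ 48.93.
So α = 0.39·48.93 ≈ 19.08, β = 0.61·48.93 ≈ 29.84.

α ≈ 19.08, β ≈ 29.84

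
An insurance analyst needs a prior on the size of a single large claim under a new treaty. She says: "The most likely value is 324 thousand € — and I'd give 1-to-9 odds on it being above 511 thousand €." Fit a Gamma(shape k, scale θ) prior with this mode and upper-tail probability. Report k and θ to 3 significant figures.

Gamma(k,θ) with k>1 has mode (k−1)θ, so θ = 324/(k−1).
Need P(X < 511) = 0.9 with θ tied to k this way. Start at k = 2, θ = 324: P(X<511) ≈ 0.468.
Too low — raise k to concentrate. Iterating converges to k ≈ 10.
Then θ = 324/(10−1) ≈ 35.9.

k ≈ 10, θ ≈ 35.9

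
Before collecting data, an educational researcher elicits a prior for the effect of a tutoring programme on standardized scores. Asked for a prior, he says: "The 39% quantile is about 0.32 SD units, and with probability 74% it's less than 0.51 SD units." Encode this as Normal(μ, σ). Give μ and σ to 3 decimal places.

μ = 0.378, σ = 0.206

For Normal(μ,σ), the p-quantile is μ + z_p·σ. Here z_{0.39} = -0.2793, z_{0.74} = 0.6433.
So 0.32 = μ − 0.2793σ and 0.51 = μ + 0.6433σ.
Subtracting: σ = (0.51 − 0.32)/(0.6433 − (-0.2793)) = 0.206.
Then μ = 0.32 − (-0.2793)·0.206 = 0.378.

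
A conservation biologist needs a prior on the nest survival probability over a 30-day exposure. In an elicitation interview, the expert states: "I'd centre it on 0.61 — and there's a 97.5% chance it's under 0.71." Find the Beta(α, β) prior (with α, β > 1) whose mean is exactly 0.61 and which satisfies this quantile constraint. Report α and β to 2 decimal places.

With mean 0.61 fixed, write α = 0.61s, β = 0.39s where s = α+β.
Need P(θ < 0.71) = 0.975 under Beta(0.61s, 0.39s). Normal approximation: (q−m)/√(m(1−m)/s) ≈ z_{0.975} = 1.96, so s ≈ 0.61·0.39·(1.96)²/(0.71−0.61)² = 91.4.
At s = 91.4: P(θ<0.71) ≈ 0.979. Adjusting to match 0.975 gives s ≈ 85.62.
So α = 0.61·85.62 ≈ 52.23, β = 0.39·85.62 ≈ 33.39.

α ≈ 52.23, β ≈ 33.39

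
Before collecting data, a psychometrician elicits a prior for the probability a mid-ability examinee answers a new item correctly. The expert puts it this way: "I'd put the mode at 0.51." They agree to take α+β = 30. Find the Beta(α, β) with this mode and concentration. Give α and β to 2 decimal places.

α = 15.28, β = 14.72

For α,β > 1 the Beta mode is (α−1)/(α+β−2). With α+β = 30, the mode is (α−1)/28.
Set (α−1)/28 = 0.51 → α = 1 + 0.51·28 = 15.28.
β = 30 − α = 14.72.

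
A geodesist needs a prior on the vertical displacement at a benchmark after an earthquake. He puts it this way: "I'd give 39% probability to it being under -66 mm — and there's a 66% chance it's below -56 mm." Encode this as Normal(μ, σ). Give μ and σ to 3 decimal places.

μ = -61.962, σ = 14.455

For Normal(μ,σ), the p-quantile is μ + z_p·σ. Here z_{0.39} = -0.2793, z_{0.66} = 0.4125.
So -66 = μ − 0.2793σ and -56 = μ + 0.4125σ.
Subtracting: σ = (-56 − -66)/(0.4125 − (-0.2793)) = 14.455.
Then μ = -66 − (-0.2793)·14.455 = -61.962.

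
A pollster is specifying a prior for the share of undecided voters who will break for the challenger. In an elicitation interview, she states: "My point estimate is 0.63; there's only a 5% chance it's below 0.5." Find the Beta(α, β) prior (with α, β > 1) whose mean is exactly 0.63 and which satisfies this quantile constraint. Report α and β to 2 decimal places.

With mean 0.63 fixed, write α = 0.63s, β = 0.37s where s = α+β.
Need P(θ < 0.5) = 0.05 under Beta(0.63s, 0.37s). Normal approximation: (q−m)/√(m(1−m)/s) ≈ z_{0.05} = -1.64, so s ≈ 0.63·0.37·(-1.64)²/(0.5−0.63)² = 37.3.
At s = 37.3: P(θ<0.5) ≈ 0.053. Adjusting to match 0.05 gives s ≈ 38.70.
So α = 0.63·38.70 ≈ 24.38, β = 0.37·38.70 ≈ 14.32.

α ≈ 24.38, β ≈ 14.32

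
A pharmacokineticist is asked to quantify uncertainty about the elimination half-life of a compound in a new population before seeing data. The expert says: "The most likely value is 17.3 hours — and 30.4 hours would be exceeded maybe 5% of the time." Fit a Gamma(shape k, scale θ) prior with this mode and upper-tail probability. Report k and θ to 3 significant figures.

Gamma(k,θ) with k>1 has mode (k−1)θ, so θ = 17.3/(k−1).
Need P(X < 30.4) = 0.95 with θ tied to k this way. Start at k = 2, θ = 17.3: P(X<30.4) ≈ 0.524.
Too low — raise k to concentrate. Iterating converges to k ≈ 9.78.
Then θ = 17.3/(9.78−1) ≈ 1.97.

k ≈ 9.78, θ ≈ 1.97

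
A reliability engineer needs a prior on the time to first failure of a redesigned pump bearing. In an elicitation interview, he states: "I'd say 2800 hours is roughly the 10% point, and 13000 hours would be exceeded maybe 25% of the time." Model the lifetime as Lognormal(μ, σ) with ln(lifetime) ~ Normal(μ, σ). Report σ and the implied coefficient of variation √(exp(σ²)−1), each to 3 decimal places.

σ ≈ 0.785, CV ≈ 0.923

If T ~ Lognormal(μ,σ) then ln T ~ Normal(μ,σ), so the p-quantile of ln T is μ + z_p·σ.
ln(2800) = 7.937 and ln(13000) = 9.473; z_{0.1} = -1.282, z_{0.75} = 0.6745.
σ = (9.473 − 7.937)/(0.6745 − (-1.282)) = 0.785.
μ = 7.937 − (-1.282)·0.785 = 8.943.
CV = √(exp(σ²)−1) = √(exp(0.6161)−1) = 0.923.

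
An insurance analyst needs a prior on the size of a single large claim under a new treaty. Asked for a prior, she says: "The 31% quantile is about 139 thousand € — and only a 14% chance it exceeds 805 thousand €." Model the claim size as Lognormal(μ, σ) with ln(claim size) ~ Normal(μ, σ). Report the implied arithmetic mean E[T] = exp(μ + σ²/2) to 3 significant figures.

If T ~ Lognormal(μ,σ) then ln T ~ Normal(μ,σ), so the p-quantile of ln T is μ + z_p·σ.
ln(139) = 4.934 and ln(805) = 6.691; z_{0.31} = -0.4959, z_{0.86} = 1.08.
σ = (6.691 − 4.934)/(1.08 − (-0.4959)) = 1.114.
μ = 4.934 − (-0.4959)·1.114 = 5.487.
E[T] = exp(μ + σ²/2) = exp(5.487 + 0.6209) = 449 thousand €.

E[T] ≈ 449 thousand €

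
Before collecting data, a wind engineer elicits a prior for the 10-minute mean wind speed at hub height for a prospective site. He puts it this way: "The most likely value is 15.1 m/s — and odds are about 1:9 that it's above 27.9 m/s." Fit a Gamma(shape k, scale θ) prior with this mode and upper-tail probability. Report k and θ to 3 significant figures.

Gamma(k,θ) with k>1 has mode (k−1)θ, so θ = 15.1/(k−1).
Need P(X < 27.9) = 0.9 with θ tied to k this way. Start at k = 2, θ = 15.1: P(X<27.9) ≈ 0.551.
Too low — raise k to concentrate. Iterating converges to k ≈ 6.06.
Then θ = 15.1/(6.06−1) ≈ 2.98.

k ≈ 6.06, θ ≈ 2.98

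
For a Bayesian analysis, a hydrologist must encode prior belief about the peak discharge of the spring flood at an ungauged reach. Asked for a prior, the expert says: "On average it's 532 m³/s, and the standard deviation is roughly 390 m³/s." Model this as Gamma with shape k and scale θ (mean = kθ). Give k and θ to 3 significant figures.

k ≈ 1.86, θ ≈ 286

For Gamma(k, scale θ): mean = kθ, variance = kθ², so CV = 1/√k.
CV = SD/mean = 390/532 = 0.7331, hence k = 1/CV² = 1.86.
Then θ = mean/k = 532/1.86 = 286.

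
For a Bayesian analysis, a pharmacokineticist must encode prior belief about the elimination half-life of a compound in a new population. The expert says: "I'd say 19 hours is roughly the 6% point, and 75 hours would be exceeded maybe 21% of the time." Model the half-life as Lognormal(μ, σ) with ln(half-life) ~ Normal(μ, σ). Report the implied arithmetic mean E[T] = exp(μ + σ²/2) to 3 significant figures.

If T ~ Lognormal(μ,σ) then ln T ~ Normal(μ,σ), so the p-quantile of ln T is μ + z_p·σ.
ln(19) = 2.944 and ln(75) = 4.317; z_{0.06} = -1.555, z_{0.79} = 0.8064.
σ = (4.317 − 2.944)/(0.8064 − (-1.555)) = 0.582.
μ = 2.944 − (-1.555)·0.582 = 3.849.
E[T] = exp(μ + σ²/2) = exp(3.849 + 0.1691) = 55.6 hours.

E[T] ≈ 55.6 hours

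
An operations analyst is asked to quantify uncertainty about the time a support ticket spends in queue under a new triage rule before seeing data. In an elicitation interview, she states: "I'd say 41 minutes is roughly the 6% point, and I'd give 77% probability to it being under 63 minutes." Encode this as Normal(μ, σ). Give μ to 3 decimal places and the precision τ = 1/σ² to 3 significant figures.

μ = 55.913, τ = 0.0109

The p-quantile of Normal(μ,σ) is μ + z_p·σ, with z_{0.06} = -1.555 and z_{0.77} = 0.7388.
Eliminate σ: μ = (z₂·x₁ − z₁·x₂)/(z₂ − z₁) = (0.7388·41 − (-1.555)·63)/2.294 = 55.913.
Then σ = (x₂ − x₁)/(z₂ − z₁) = (63 − 41)/2.294 = 9.592.
Precision τ = 1/σ² = 1/9.592² = 0.0109.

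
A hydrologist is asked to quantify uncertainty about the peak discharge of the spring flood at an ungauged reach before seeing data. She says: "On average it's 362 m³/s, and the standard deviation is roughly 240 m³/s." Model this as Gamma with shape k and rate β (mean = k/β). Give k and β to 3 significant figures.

For Gamma(k, rate β): mean = k/β, variance = k/β², so CV = 1/√k.
CV = SD/mean = 240/362 = 0.663, hence k = 1/CV² = 2.28.
Then β = k/mean = 2.28/362 = 0.00628.

k ≈ 2.28, β ≈ 0.00628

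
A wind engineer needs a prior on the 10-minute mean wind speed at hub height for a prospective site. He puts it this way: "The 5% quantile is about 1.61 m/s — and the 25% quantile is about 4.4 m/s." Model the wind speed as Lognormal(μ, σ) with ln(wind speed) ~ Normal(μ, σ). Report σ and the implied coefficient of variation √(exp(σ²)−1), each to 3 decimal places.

σ ≈ 1.036, CV ≈ 1.388

If T ~ Lognormal(μ,σ) then ln T ~ Normal(μ,σ), so the p-quantile of ln T is μ + z_p·σ.
ln(1.61) = 0.4762 and ln(4.4) = 1.482; z_{0.05} = -1.645, z_{0.25} = -0.6745.
σ = (1.482 − 0.4762)/(-0.6745 − (-1.645)) = 1.036.
μ = 0.4762 − (-1.645)·1.036 = 2.180.
CV = √(exp(σ²)−1) = √(exp(1.0735)−1) = 1.388.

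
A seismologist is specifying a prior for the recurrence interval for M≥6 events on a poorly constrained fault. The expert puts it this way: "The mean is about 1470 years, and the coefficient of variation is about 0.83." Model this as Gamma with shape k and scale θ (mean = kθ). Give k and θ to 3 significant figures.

k ≈ 1.45, θ ≈ 1010

For Gamma(k, scale θ): mean = kθ, variance = kθ², so CV = 1/√k.
CV = 0.83, hence k = 1/CV² = 1.45.
Then θ = mean/k = 1470/1.45 = 1010.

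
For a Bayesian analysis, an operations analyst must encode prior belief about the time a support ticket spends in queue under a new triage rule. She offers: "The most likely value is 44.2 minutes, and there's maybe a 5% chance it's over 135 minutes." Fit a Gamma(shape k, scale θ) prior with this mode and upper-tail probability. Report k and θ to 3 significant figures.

Gamma(k,θ) with k>1 has mode (k−1)θ, so θ = 44.2/(k−1).
Need P(X < 135) = 0.95 with θ tied to k this way. Start at k = 2, θ = 44.2: P(X<135) ≈ 0.809.
Too low — raise k to concentrate. Iterating converges to k ≈ 3.12.
Then θ = 44.2/(3.12−1) ≈ 20.9.

k ≈ 3.12, θ ≈ 20.9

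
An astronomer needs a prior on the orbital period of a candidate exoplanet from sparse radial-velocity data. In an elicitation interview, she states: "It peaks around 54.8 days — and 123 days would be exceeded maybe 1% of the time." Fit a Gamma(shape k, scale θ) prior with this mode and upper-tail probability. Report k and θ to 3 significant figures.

Gamma(k,θ) with k>1 has mode (k−1)θ, so θ = 54.8/(k−1).
Need P(X < 123) = 0.99 with θ tied to k this way. Start at k = 2, θ = 54.8: P(X<123) ≈ 0.656.
Too low — raise k to concentrate. Iterating converges to k ≈ 8.35.
Then θ = 54.8/(8.35−1) ≈ 7.46.

k ≈ 8.35, θ ≈ 7.46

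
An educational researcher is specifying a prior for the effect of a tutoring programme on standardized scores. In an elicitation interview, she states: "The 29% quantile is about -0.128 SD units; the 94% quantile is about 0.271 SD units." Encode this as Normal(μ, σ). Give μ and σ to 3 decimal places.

μ = -0.023, σ = 0.189

For Normal(μ,σ), the p-quantile is μ + z_p·σ. Here z_{0.29} = -0.5534, z_{0.94} = 1.555.
So -0.128 = μ − 0.5534σ and 0.271 = μ + 1.555σ.
Subtracting: σ = (0.271 − -0.128)/(1.555 − (-0.5534)) = 0.189.
Then μ = -0.128 − (-0.5534)·0.189 = -0.023.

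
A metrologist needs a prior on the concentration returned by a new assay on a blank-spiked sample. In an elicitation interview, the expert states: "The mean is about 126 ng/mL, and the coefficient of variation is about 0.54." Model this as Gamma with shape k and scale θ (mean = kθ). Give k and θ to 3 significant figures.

k ≈ 3.43, θ ≈ 36.7

For Gamma(k, scale θ): mean = kθ, variance = kθ², so CV = 1/√k.
CV = 0.54, hence k = 1/CV² = 3.43.
Then θ = mean/k = 126/3.43 = 36.7.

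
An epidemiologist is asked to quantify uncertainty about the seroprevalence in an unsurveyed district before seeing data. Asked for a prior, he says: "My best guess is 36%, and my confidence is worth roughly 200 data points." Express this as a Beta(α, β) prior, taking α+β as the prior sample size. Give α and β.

α = 72, β = 128

Under the effective-sample-size interpretation, Beta(α, β) has prior mean α/(α+β) and prior sample size α+β.
So α+β = 200 and α/(α+β) = 0.36, giving α = 0.36·200 = 72 and β = 200 − 72 = 128.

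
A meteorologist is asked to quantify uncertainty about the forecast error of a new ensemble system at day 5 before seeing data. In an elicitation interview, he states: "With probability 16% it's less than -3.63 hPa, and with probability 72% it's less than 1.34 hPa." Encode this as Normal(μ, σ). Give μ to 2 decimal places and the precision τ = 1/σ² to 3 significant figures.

The p-quantile of Normal(μ,σ) is μ + z_p·σ, with z_{0.16} = -0.9945 and z_{0.72} = 0.5828.
Eliminate σ: μ = (z₂·x₁ − z₁·x₂)/(z₂ − z₁) = (0.5828·-3.63 − (-0.9945)·1.34)/1.577 = -0.50.
Then σ = (x₂ − x₁)/(z₂ − z₁) = (1.34 − -3.63)/1.577 = 3.15.
Precision τ = 1/σ² = 1/3.151² = 0.101.

μ = -0.50, τ = 0.101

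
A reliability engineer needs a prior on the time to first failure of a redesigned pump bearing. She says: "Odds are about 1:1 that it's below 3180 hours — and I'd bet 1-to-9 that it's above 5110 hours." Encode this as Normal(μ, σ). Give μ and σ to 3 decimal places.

For Normal(μ,σ), the p-quantile is μ + z_p·σ. Here z_{0.5} = 0, z_{0.9} = 1.282.
So 3180 = μ + 0σ and 5110 = μ + 1.282σ.
Subtracting: σ = (5110 − 3180)/(1.282 − (0)) = 1505.987.
Then μ = 3180 − (0)·1505.987 = 3180.000.

μ = 3180.000, σ = 1505.987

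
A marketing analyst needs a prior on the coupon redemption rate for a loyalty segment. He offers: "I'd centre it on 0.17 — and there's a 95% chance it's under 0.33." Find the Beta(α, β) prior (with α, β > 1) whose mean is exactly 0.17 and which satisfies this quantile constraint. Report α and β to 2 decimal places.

α ≈ 3.08, β ≈ 15.03

With mean 0.17 fixed, write α = 0.17s, β = 0.83s where s = α+β.
Need P(θ < 0.33) = 0.95 under Beta(0.17s, 0.83s). Normal approximation: (q−m)/√(m(1−m)/s) ≈ z_{0.95} = 1.64, so s ≈ 0.17·0.83·(1.64)²/(0.33−0.17)² = 14.9.
At s = 14.9: P(θ<0.33) ≈ 0.935. Adjusting to match 0.95 gives s ≈ 18.11.
So α = 0.17·18.11 ≈ 3.08, β = 0.83·18.11 ≈ 15.03.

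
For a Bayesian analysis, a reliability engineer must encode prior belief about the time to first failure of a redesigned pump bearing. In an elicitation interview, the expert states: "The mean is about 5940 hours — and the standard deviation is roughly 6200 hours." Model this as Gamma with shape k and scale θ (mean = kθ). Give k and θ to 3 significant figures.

k ≈ 0.918, θ ≈ 6470

For Gamma(k, scale θ): mean = kθ, variance = kθ², so CV = 1/√k.
CV = SD/mean = 6200/5940 = 1.044, hence k = 1/CV² = 0.918.
Then θ = mean/k = 5940/0.918 = 6470.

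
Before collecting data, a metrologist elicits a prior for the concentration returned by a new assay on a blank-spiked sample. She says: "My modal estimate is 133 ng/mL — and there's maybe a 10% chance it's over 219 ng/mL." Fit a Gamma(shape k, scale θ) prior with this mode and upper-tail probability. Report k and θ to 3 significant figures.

k ≈ 8.58, θ ≈ 17.5

Gamma(k,θ) with k>1 has mode (k−1)θ, so θ = 133/(k−1).
Need P(X < 219) = 0.9 with θ tied to k this way. Start at k = 2, θ = 133: P(X<219) ≈ 0.490.
Too low — raise k to concentrate. Iterating converges to k ≈ 8.58.
Then θ = 133/(8.58−1) ≈ 17.5.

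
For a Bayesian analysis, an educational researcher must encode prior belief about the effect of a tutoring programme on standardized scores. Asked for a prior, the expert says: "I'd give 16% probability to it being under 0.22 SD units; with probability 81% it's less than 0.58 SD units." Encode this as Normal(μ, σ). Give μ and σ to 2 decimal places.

The p-quantile of Normal(μ,σ) is μ + z_p·σ, with z_{0.16} = -0.9945 and z_{0.81} = 0.8779.
Eliminate σ: μ = (z₂·x₁ − z₁·x₂)/(z₂ − z₁) = (0.8779·0.22 − (-0.9945)·0.58)/1.872 = 0.41.
Then σ = (x₂ − x₁)/(z₂ − z₁) = (0.58 − 0.22)/1.872 = 0.19.

μ = 0.41, σ = 0.19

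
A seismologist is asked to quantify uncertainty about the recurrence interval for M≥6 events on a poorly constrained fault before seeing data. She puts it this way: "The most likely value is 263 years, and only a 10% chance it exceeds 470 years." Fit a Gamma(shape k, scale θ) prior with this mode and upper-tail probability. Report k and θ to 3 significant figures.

Gamma(k,θ) with k>1 has mode (k−1)θ, so θ = 263/(k−1).
Need P(X < 470) = 0.9 with θ tied to k this way. Start at k = 2, θ = 263: P(X<470) ≈ 0.533.
Too low — raise k to concentrate. Iterating converges to k ≈ 6.65.
Then θ = 263/(6.65−1) ≈ 46.6.

k ≈ 6.65, θ ≈ 46.6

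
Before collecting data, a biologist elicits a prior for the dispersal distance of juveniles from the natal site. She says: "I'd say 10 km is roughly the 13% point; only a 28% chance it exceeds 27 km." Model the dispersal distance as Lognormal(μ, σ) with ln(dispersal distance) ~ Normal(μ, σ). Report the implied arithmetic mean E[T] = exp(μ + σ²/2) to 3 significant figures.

If T ~ Lognormal(μ,σ) then ln T ~ Normal(μ,σ), so the p-quantile of ln T is μ + z_p·σ.
ln(10) = 2.303 and ln(27) = 3.296; z_{0.13} = -1.126, z_{0.72} = 0.5828.
σ = (3.296 − 2.303)/(0.5828 − (-1.126)) = 0.581.
μ = 2.303 − (-1.126)·0.581 = 2.957.
E[T] = exp(μ + σ²/2) = exp(2.957 + 0.1688) = 22.8 km.

E[T] ≈ 22.8 km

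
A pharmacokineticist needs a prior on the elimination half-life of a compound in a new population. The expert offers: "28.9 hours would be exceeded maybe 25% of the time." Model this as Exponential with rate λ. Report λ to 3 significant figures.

λ ≈ 0.048

P(T > 28.9) = e^(−λ·28.9) = 0.25, so λ = −ln(0.25)/28.9 = 0.048.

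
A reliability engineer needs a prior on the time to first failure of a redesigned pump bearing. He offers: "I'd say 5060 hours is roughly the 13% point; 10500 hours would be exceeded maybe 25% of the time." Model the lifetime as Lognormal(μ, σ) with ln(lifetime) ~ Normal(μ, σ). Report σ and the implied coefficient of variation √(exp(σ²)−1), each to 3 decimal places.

σ ≈ 0.405, CV ≈ 0.423

If T ~ Lognormal(μ,σ) then ln T ~ Normal(μ,σ), so the p-quantile of ln T is μ + z_p·σ.
ln(5060) = 8.529 and ln(10500) = 9.259; z_{0.13} = -1.126, z_{0.75} = 0.6745.
σ = (9.259 − 8.529)/(0.6745 − (-1.126)) = 0.405.
μ = 8.529 − (-1.126)·0.405 = 8.986.
CV = √(exp(σ²)−1) = √(exp(0.1643)−1) = 0.423.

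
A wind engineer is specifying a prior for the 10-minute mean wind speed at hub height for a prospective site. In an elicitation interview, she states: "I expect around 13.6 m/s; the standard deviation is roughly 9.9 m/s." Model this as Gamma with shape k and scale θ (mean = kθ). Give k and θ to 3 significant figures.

For Gamma(k, scale θ): mean = kθ, variance = kθ², so CV = 1/√k.
CV = SD/mean = 9.9/13.6 = 0.7279, hence k = 1/CV² = 1.89.
Then θ = mean/k = 13.6/1.89 = 7.21.

k ≈ 1.89, θ ≈ 7.21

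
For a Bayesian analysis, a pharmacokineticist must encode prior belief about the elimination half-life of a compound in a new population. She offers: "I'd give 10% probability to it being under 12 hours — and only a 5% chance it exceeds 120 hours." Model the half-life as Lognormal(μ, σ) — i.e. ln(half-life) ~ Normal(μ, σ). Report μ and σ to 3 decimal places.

μ ≈ 3.493, σ ≈ 0.787

If T ~ Lognormal(μ,σ) then ln T ~ Normal(μ,σ), so the p-quantile of ln T is μ + z_p·σ.
ln(12) = 2.485 and ln(120) = 4.787; z_{0.1} = -1.282, z_{0.95} = 1.645.
σ = (4.787 − 2.485)/(1.645 − (-1.282)) = 0.787.
μ = 2.485 − (-1.282)·0.787 = 3.493.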